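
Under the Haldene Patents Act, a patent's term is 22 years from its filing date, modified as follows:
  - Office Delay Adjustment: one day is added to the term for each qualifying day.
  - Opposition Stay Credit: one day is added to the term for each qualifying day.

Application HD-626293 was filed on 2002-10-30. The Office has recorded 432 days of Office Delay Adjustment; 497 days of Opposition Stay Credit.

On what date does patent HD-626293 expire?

Base term: filing date + 22 years → 30 October 2024.
Office Delay Adjustment: +432 days → 5 January 2026.
Opposition Stay Credit: +497 days → 17 May 2027.

May 17, 2027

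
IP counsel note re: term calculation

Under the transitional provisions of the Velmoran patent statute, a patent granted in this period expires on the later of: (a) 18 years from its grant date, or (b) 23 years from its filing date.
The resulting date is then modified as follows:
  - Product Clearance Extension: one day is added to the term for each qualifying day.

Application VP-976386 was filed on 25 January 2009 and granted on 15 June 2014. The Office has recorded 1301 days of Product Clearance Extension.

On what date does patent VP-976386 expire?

(a) grant + 18 years → 15 June 2032.
(b) filing + 23 years → 25 January 2032.
Later of the two: 15 June 2032.
Product Clearance Extension: +1301 days → 7 January 2036.

January 7, 2036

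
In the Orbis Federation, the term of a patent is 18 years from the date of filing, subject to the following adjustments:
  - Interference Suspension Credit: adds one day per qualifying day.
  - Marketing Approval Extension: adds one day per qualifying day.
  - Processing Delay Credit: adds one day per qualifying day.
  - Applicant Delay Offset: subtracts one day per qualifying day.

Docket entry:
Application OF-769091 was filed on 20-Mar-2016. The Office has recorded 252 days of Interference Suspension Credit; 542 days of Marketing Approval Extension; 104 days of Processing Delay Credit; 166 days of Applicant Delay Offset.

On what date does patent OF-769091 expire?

Base term: filing date + 18 years → 20 March 2034.
Interference Suspension Credit: +252 days → 27 November 2034.
Marketing Approval Extension: +542 days → 22 May 2036.
Processing Delay Credit: +104 days → 3 September 2036.
Applicant Delay Offset: −166 days → 21 March 2036.

March 21, 2036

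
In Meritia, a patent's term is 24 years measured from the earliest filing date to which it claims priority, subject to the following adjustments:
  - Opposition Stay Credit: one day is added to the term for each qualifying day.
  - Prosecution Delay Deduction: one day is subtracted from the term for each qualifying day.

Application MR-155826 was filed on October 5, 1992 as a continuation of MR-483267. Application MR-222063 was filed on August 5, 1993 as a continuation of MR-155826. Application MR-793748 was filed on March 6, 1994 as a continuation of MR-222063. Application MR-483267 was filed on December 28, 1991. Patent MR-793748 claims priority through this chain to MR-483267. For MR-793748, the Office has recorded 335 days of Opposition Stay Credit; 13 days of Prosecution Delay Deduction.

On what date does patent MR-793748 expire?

Earliest priority filing: 28 December 1991.
Base term: 28 December 1991 + 24 years → 28 December 2015.
Opposition Stay Credit: +335 days → 27 November 2016.
Prosecution Delay Deduction: −13 days → 14 November 2016.

2016-11-14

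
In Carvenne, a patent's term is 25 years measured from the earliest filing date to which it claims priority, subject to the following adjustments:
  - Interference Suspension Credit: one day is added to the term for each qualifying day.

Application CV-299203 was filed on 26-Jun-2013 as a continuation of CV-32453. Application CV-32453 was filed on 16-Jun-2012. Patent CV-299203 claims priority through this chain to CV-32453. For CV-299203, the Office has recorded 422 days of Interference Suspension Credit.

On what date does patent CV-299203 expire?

Earliest priority filing: 16 June 2012.
Base term: 16 June 2012 + 25 years → 16 June 2037.
Interference Suspension Credit: +422 days → 12 August 2038.

2038-08-12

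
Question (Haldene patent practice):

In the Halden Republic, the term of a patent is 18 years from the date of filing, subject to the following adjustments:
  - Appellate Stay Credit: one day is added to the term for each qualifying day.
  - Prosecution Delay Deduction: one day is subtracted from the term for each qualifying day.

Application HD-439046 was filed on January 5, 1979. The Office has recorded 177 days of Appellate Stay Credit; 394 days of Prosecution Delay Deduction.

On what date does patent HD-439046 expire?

1996-06-02

Base term: filing date + 18 years → 5 January 1997.
Appellate Stay Credit: +177 days → 1 July 1997.
Prosecution Delay Deduction: −394 days → 2 June 1996.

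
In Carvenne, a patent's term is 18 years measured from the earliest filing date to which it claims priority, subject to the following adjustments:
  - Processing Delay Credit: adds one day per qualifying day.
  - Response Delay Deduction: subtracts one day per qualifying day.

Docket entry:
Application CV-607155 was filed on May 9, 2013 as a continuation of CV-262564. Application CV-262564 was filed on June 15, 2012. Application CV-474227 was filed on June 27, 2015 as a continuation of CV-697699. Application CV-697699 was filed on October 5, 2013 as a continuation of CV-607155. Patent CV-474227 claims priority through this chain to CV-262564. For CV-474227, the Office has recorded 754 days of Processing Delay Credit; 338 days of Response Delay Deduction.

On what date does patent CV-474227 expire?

Earliest priority filing: 15 June 2012.
Base term: 15 June 2012 + 18 years → 15 June 2030.
Processing Delay Credit: +754 days → 8 July 2032.
Response Delay Deduction: −338 days → 5 August 2031.

2031-08-05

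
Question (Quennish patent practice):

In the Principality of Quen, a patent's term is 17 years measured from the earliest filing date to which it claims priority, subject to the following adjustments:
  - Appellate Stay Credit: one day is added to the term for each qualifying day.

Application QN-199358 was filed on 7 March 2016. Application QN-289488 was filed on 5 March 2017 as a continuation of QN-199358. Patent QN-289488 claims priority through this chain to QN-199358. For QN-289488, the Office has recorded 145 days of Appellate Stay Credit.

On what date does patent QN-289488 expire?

2033-07-30

Earliest priority filing: 7 March 2016.
Base term: 7 March 2016 + 17 years → 7 March 2033.
Appellate Stay Credit: +145 days → 30 July 2033.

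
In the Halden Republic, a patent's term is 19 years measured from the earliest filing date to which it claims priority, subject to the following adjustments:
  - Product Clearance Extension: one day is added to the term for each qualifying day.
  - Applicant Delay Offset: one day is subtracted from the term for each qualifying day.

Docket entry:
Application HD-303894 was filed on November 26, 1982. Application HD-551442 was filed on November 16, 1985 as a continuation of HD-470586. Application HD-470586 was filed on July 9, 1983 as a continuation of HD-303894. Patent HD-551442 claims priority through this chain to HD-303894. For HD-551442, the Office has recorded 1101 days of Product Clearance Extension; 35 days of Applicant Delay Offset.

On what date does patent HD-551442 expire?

2004-10-27

Earliest priority filing: 26 November 1982.
Base term: 26 November 1982 + 19 years → 26 November 2001.
Product Clearance Extension: +1101 days → 1 December 2004.
Applicant Delay Offset: −35 days → 27 October 2004.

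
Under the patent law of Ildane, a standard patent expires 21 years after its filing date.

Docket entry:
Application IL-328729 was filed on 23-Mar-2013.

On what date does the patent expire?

March 23, 2034

Filing date + 21 years → 23 March 2034.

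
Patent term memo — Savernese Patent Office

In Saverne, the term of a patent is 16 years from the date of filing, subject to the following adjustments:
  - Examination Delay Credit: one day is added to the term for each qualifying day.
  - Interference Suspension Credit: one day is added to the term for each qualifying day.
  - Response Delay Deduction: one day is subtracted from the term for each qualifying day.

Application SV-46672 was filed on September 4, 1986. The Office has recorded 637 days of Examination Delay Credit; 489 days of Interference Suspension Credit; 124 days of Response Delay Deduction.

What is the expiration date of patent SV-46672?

June 2, 2005

Base term: filing date + 16 years → 4 September 2002.
Examination Delay Credit: +637 days → 2 June 2004.
Interference Suspension Credit: +489 days → 4 October 2005.
Response Delay Deduction: −124 days → 2 June 2005.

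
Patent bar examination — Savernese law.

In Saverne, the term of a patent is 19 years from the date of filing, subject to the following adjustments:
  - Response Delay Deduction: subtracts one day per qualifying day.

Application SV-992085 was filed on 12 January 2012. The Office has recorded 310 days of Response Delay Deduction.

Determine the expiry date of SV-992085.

Base term: filing date + 19 years → 12 January 2031.
Response Delay Deduction: −310 days → 8 March 2030.

March 8, 2030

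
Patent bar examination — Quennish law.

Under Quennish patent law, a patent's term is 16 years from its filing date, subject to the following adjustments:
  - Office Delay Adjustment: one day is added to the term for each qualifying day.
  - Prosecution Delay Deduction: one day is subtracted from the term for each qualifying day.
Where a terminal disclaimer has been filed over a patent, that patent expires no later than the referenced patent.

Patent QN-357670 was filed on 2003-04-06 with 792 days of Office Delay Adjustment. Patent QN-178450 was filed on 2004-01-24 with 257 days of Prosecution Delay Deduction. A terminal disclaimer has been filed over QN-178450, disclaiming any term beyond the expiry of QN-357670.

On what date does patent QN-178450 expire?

Natural term of QN-178450:
  Base: filing + 16 years → 24 January 2020.
  Prosecution Delay Deduction: −257 days → 12 May 2019.
Expiry of referenced patent QN-357670:
  Base: filing + 16 years → 6 April 2019.
  Office Delay Adjustment: +792 days → 6 June 2021.
Terminal disclaimer: QN-178450 expires on the earlier of 12 May 2019 and 6 June 2021.

May 12, 2019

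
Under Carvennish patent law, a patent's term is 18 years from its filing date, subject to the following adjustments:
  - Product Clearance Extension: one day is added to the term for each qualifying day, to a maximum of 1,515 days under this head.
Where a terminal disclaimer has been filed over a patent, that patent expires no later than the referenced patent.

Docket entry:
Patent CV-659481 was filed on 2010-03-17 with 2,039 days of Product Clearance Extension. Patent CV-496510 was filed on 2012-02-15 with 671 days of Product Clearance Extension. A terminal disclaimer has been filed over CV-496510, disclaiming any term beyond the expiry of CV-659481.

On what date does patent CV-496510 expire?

Natural term of CV-496510:
  Base: filing + 18 years → 15 February 2030.
  Product Clearance Extension: 671 days (within the 1515-day cap) → +671 days → 18 December 2031.
Expiry of referenced patent CV-659481:
  Base: filing + 18 years → 17 March 2028.
  Product Clearance Extension: 2039 days claimed exceeds the 1515-day cap, so +1515 days → 10 May 2032.
Terminal disclaimer: CV-496510 expires on the earlier of 18 December 2031 and 10 May 2032.

December 18, 2031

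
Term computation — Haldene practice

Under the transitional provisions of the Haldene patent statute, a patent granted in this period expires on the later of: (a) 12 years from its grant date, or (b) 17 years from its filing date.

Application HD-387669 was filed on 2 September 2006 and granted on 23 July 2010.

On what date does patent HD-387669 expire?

September 2, 2023

(a) grant + 12 years → 23 July 2022.
(b) filing + 17 years → 2 September 2023.
Later of the two: 2 September 2023.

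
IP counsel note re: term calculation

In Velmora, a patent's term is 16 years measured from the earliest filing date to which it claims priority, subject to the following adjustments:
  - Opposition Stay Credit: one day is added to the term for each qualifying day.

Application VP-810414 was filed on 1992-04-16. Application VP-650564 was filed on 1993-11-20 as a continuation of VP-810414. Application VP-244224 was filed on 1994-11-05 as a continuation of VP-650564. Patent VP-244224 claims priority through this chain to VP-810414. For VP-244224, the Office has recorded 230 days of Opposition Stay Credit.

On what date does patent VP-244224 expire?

Earliest priority filing: 16 April 1992.
Base term: 16 April 1992 + 16 years → 16 April 2008.
Opposition Stay Credit: +230 days → 2 December 2008.

December 2, 2008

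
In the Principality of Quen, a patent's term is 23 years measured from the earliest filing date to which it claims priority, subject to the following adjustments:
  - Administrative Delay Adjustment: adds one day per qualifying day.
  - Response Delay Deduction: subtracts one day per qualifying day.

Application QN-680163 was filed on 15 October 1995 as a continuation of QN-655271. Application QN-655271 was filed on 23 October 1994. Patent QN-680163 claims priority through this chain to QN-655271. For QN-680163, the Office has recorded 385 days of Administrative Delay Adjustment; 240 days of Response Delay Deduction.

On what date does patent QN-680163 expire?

Earliest priority filing: 23 October 1994.
Base term: 23 October 1994 + 23 years → 23 October 2017.
Administrative Delay Adjustment: +385 days → 12 November 2018.
Response Delay Deduction: −240 days → 17 March 2018.

2018-03-17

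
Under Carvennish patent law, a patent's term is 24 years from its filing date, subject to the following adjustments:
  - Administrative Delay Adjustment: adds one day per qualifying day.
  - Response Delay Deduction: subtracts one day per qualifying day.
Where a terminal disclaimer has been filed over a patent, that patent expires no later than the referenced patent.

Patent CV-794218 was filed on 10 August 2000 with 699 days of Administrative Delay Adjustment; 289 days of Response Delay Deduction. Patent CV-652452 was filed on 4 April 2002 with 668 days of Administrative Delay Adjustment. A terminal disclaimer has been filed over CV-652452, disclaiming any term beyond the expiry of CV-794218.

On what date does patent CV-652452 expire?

Natural term of CV-652452:
  Base: filing + 24 years → 4 April 2026.
  Administrative Delay Adjustment: +668 days → 1 February 2028.
Expiry of referenced patent CV-794218:
  Base: filing + 24 years → 10 August 2024.
  Administrative Delay Adjustment: +699 days → 10 July 2026.
  Response Delay Deduction: −289 days → 24 September 2025.
Terminal disclaimer: CV-652452 expires on the earlier of 1 February 2028 and 24 September 2025.

2025-09-24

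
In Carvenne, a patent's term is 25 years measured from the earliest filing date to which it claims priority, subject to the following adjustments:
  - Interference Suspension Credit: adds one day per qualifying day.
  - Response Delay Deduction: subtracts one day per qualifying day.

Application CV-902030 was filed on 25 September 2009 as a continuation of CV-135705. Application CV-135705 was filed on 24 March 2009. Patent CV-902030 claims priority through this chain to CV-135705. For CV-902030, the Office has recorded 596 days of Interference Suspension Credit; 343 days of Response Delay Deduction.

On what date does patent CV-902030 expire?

Earliest priority filing: 24 March 2009.
Base term: 24 March 2009 + 25 years → 24 March 2034.
Interference Suspension Credit: +596 days → 10 November 2035.
Response Delay Deduction: −343 days → 2 December 2034.

December 2, 2034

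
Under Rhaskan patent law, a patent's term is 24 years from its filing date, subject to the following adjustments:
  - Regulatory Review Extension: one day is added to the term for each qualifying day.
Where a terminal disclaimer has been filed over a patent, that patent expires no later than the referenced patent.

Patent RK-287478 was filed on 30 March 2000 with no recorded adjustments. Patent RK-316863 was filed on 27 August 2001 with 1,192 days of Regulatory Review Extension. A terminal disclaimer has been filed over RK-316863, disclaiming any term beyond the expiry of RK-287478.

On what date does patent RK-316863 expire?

Natural term of RK-316863:
  Base: filing + 24 years → 27 August 2025.
  Regulatory Review Extension: +1192 days → 1 December 2028.
Expiry of referenced patent RK-287478:
  Base: filing + 24 years → 30 March 2024.
Terminal disclaimer: RK-316863 expires on the earlier of 1 December 2028 and 30 March 2024.

2024-03-30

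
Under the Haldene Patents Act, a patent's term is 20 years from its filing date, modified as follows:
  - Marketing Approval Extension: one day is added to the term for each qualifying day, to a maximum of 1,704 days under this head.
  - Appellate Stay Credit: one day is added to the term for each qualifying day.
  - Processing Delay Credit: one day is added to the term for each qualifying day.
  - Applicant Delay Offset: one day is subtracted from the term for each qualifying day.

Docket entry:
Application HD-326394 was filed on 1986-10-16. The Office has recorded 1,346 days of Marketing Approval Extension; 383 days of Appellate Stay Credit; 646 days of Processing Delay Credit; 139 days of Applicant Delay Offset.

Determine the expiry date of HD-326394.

Base term: filing date + 20 years → 16 October 2006.
Marketing Approval Extension: 1346 days (within the 1704-day cap) → +1346 days → 23 June 2010.
Appellate Stay Credit: +383 days → 11 July 2011.
Processing Delay Credit: +646 days → 17 April 2013.
Applicant Delay Offset: −139 days → 29 November 2012.

November 29, 2012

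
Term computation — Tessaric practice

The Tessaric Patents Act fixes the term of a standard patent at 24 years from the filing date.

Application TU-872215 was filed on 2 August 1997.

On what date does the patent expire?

Filing date + 24 years → 2 August 2021.

August 2, 2021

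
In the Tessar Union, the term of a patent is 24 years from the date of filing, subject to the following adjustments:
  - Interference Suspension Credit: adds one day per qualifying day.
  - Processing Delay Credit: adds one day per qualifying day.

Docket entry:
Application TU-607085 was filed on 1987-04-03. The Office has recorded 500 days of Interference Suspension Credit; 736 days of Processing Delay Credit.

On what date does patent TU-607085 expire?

Base term: filing date + 24 years → 3 April 2011.
Interference Suspension Credit: +500 days → 15 August 2012.
Processing Delay Credit: +736 days → 21 August 2014.

2014-08-21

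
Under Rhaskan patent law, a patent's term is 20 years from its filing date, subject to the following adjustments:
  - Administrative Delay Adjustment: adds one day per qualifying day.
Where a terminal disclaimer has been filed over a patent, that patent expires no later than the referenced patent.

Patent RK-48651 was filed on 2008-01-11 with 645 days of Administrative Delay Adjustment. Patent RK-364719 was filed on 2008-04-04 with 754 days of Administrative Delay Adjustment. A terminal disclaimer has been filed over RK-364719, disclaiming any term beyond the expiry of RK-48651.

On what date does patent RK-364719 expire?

October 17, 2029

Natural term of RK-364719:
  Base: filing + 20 years → 4 April 2028.
  Administrative Delay Adjustment: +754 days → 28 April 2030.
Expiry of referenced patent RK-48651:
  Base: filing + 20 years → 11 January 2028.
  Administrative Delay Adjustment: +645 days → 17 October 2029.
Terminal disclaimer: RK-364719 expires on the earlier of 28 April 2030 and 17 October 2029.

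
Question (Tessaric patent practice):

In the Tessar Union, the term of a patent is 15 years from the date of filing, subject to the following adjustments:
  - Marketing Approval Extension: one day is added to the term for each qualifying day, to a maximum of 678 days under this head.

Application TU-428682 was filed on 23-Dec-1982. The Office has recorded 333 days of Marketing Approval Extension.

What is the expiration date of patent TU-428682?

Base term: filing date + 15 years → 23 December 1997.
Marketing Approval Extension: 333 days (within the 678-day cap) → +333 days → 21 November 1998.

November 21, 1998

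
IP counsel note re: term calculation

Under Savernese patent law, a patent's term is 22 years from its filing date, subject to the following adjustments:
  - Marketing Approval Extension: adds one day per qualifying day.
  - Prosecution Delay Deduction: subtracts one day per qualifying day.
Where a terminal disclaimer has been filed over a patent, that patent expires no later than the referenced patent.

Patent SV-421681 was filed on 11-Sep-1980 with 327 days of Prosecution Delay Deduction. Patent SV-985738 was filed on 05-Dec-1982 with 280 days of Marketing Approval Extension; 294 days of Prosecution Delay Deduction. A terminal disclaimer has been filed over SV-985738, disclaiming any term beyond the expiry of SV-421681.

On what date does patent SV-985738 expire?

October 19, 2001

Natural term of SV-985738:
  Base: filing + 22 years → 5 December 2004.
  Marketing Approval Extension: +280 days → 11 September 2005.
  Prosecution Delay Deduction: −294 days → 21 November 2004.
Expiry of referenced patent SV-421681:
  Base: filing + 22 years → 11 September 2002.
  Prosecution Delay Deduction: −327 days → 19 October 2001.
Terminal disclaimer: SV-985738 expires on the earlier of 21 November 2004 and 19 October 2001.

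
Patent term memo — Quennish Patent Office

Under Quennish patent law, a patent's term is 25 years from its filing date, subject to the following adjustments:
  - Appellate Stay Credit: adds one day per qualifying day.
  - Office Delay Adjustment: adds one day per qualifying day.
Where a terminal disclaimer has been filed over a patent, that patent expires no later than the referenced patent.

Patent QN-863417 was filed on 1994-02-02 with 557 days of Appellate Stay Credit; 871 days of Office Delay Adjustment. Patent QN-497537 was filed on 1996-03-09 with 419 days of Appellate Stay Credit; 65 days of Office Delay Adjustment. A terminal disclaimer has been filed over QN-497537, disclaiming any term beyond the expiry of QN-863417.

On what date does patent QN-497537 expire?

Natural term of QN-497537:
  Base: filing + 25 years → 9 March 2021.
  Appellate Stay Credit: +419 days → 2 May 2022.
  Office Delay Adjustment: +65 days → 6 July 2022.
Expiry of referenced patent QN-863417:
  Base: filing + 25 years → 2 February 2019.
  Appellate Stay Credit: +557 days → 12 August 2020.
  Office Delay Adjustment: +871 days → 31 December 2022.
Terminal disclaimer: QN-497537 expires on the earlier of 6 July 2022 and 31 December 2022.

2022-07-06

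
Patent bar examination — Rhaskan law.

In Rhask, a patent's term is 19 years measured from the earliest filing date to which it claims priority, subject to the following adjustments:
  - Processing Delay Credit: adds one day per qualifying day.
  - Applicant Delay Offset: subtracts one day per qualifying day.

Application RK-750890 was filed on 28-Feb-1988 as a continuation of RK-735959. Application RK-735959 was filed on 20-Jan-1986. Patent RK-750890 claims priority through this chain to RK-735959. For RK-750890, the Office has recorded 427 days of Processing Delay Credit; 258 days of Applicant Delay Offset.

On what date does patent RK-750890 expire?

Earliest priority filing: 20 January 1986.
Base term: 20 January 1986 + 19 years → 20 January 2005.
Processing Delay Credit: +427 days → 23 March 2006.
Applicant Delay Offset: −258 days → 8 July 2005.

2005-07-08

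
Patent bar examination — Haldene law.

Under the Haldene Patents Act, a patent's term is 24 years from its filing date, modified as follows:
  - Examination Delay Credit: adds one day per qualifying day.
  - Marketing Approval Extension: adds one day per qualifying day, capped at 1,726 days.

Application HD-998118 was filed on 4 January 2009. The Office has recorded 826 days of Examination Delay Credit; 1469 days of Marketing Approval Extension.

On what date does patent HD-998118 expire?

Base term: filing date + 24 years → 4 January 2033.
Examination Delay Credit: +826 days → 10 April 2035.
Marketing Approval Extension: 1469 days (within the 1726-day cap) → +1469 days → 18 April 2039.

April 18, 2039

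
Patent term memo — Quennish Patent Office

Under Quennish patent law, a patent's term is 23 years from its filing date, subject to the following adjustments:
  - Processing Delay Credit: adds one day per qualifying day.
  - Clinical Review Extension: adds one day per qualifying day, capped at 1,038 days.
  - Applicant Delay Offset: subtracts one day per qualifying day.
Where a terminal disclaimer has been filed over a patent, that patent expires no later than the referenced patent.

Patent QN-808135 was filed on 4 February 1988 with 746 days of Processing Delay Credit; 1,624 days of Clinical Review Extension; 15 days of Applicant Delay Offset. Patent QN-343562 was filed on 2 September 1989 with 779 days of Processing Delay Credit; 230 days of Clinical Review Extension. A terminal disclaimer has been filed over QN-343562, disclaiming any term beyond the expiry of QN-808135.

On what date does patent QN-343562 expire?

June 8, 2015

Natural term of QN-343562:
  Base: filing + 23 years → 2 September 2012.
  Processing Delay Credit: +779 days → 21 October 2014.
  Clinical Review Extension: 230 days (within the 1038-day cap) → +230 days → 8 June 2015.
Expiry of referenced patent QN-808135:
  Base: filing + 23 years → 4 February 2011.
  Processing Delay Credit: +746 days → 19 February 2013.
  Clinical Review Extension: 1624 days claimed exceeds the 1038-day cap, so +1038 days → 24 December 2015.
  Applicant Delay Offset: −15 days → 9 December 2015.
Terminal disclaimer: QN-343562 expires on the earlier of 8 June 2015 and 9 December 2015.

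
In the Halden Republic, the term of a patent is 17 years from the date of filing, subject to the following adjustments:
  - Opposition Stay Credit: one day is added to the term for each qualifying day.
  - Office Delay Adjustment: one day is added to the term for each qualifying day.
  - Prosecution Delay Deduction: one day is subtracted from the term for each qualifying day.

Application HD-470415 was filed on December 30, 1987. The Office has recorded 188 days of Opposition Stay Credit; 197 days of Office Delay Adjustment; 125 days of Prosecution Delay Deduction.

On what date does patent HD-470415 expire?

Base term: filing date + 17 years → 30 December 2004.
Opposition Stay Credit: +188 days → 6 July 2005.
Office Delay Adjustment: +197 days → 19 January 2006.
Prosecution Delay Deduction: −125 days → 16 September 2005.

September 16, 2005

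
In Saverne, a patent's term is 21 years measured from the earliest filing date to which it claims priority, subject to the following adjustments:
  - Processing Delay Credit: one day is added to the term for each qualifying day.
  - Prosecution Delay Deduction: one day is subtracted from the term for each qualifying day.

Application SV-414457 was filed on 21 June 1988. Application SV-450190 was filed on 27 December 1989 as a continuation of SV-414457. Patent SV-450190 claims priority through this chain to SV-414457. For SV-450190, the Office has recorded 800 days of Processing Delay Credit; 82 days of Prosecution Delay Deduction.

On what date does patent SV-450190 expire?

Earliest priority filing: 21 June 1988.
Base term: 21 June 1988 + 21 years → 21 June 2009.
Processing Delay Credit: +800 days → 30 August 2011.
Prosecution Delay Deduction: −82 days → 9 June 2011.

2011-06-09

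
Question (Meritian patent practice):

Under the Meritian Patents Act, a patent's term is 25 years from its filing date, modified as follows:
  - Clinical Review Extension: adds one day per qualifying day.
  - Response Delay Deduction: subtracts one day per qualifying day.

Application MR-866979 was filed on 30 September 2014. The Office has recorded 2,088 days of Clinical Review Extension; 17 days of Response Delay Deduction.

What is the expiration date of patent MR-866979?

Base term: filing date + 25 years → 30 September 2039.
Clinical Review Extension: +2088 days → 18 June 2045.
Response Delay Deduction: −17 days → 1 June 2045.

June 1, 2045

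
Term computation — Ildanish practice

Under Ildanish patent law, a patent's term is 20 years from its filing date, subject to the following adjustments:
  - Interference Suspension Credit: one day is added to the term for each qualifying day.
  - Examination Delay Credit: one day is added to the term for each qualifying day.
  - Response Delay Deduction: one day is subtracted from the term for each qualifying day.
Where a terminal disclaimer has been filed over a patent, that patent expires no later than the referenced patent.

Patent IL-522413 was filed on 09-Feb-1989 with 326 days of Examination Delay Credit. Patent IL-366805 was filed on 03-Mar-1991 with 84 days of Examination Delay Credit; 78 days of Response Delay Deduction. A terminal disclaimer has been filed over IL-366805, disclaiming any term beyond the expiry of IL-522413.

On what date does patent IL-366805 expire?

2010-01-01

Natural term of IL-366805:
  Base: filing + 20 years → 3 March 2011.
  Examination Delay Credit: +84 days → 26 May 2011.
  Response Delay Deduction: −78 days → 9 March 2011.
Expiry of referenced patent IL-522413:
  Base: filing + 20 years → 9 February 2009.
  Examination Delay Credit: +326 days → 1 January 2010.
Terminal disclaimer: IL-366805 expires on the earlier of 9 March 2011 and 1 January 2010.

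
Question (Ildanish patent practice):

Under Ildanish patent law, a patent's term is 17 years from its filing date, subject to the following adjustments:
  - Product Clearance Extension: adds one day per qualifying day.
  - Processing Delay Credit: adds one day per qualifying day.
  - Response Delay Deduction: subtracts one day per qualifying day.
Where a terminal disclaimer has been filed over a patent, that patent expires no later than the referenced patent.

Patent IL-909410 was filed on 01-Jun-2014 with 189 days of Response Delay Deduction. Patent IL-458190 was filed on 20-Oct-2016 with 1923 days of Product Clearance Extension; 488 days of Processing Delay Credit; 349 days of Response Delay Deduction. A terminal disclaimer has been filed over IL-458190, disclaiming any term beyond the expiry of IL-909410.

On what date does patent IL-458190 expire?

Natural term of IL-458190:
  Base: filing + 17 years → 20 October 2033.
  Product Clearance Extension: +1923 days → 25 January 2039.
  Processing Delay Credit: +488 days → 27 May 2040.
  Response Delay Deduction: −349 days → 13 June 2039.
Expiry of referenced patent IL-909410:
  Base: filing + 17 years → 1 June 2031.
  Response Delay Deduction: −189 days → 24 November 2030.
Terminal disclaimer: IL-458190 expires on the earlier of 13 June 2039 and 24 November 2030.

November 24, 2030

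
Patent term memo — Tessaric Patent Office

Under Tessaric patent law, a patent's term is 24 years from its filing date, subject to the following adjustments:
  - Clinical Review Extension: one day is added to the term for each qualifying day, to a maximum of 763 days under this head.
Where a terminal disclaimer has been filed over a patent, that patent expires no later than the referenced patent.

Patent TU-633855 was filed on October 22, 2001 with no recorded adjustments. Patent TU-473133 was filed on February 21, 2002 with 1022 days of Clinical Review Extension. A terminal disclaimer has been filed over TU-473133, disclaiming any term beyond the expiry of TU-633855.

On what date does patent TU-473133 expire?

Natural term of TU-473133:
  Base: filing + 24 years → 21 February 2026.
  Clinical Review Extension: 1022 days claimed exceeds the 763-day cap, so +763 days → 25 March 2028.
Expiry of referenced patent TU-633855:
  Base: filing + 24 years → 22 October 2025.
Terminal disclaimer: TU-473133 expires on the earlier of 25 March 2028 and 22 October 2025.

2025-10-22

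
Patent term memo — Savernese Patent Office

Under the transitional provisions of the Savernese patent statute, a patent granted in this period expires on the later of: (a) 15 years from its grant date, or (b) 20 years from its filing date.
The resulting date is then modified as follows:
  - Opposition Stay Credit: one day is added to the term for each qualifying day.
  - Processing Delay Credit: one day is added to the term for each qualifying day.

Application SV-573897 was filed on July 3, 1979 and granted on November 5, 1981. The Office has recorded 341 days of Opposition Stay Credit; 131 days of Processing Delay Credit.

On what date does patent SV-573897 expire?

2000-10-17

(a) grant + 15 years → 5 November 1996.
(b) filing + 20 years → 3 July 1999.
Later of the two: 3 July 1999.
Opposition Stay Credit: +341 days → 8 June 2000.
Processing Delay Credit: +131 days → 17 October 2000.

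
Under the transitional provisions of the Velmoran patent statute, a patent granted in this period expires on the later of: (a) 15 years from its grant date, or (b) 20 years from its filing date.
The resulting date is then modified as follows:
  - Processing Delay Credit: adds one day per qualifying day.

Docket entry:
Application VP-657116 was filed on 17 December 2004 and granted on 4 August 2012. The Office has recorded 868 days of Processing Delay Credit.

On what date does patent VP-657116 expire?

(a) grant + 15 years → 4 August 2027.
(b) filing + 20 years → 17 December 2024.
Later of the two: 4 August 2027.
Processing Delay Credit: +868 days → 19 December 2029.

December 19, 2029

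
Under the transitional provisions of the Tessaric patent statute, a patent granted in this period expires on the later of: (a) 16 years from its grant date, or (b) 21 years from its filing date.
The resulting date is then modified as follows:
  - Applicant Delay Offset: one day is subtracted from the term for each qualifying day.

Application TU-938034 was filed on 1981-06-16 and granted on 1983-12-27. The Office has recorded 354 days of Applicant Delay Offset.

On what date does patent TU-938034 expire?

2001-06-27

(a) grant + 16 years → 27 December 1999.
(b) filing + 21 years → 16 June 2002.
Later of the two: 16 June 2002.
Applicant Delay Offset: −354 days → 27 June 2001.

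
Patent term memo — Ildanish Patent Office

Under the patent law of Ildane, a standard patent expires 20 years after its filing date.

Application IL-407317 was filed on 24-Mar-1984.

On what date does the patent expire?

March 24, 2004

Filing date + 20 years → 24 March 2004.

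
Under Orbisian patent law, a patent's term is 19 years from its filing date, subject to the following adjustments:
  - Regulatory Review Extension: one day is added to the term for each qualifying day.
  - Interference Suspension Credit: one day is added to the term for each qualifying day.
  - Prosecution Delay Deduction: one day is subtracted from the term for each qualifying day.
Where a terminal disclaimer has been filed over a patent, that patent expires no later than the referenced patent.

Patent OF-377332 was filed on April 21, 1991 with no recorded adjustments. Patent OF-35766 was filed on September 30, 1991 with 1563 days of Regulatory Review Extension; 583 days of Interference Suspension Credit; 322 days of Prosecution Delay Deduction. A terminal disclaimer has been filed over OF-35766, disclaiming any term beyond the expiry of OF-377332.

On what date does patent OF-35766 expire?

Natural term of OF-35766:
  Base: filing + 19 years → 30 September 2010.
  Regulatory Review Extension: +1563 days → 10 January 2015.
  Interference Suspension Credit: +583 days → 15 August 2016.
  Prosecution Delay Deduction: −322 days → 28 September 2015.
Expiry of referenced patent OF-377332:
  Base: filing + 19 years → 21 April 2010.
Terminal disclaimer: OF-35766 expires on the earlier of 28 September 2015 and 21 April 2010.

April 21, 2010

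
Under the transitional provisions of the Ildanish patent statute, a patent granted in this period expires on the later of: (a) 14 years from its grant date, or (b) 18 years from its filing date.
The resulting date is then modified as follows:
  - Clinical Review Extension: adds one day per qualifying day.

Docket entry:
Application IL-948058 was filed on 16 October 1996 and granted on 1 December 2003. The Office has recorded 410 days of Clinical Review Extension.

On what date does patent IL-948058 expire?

(a) grant + 14 years → 1 December 2017.
(b) filing + 18 years → 16 October 2014.
Later of the two: 1 December 2017.
Clinical Review Extension: +410 days → 15 January 2019.

January 15, 2019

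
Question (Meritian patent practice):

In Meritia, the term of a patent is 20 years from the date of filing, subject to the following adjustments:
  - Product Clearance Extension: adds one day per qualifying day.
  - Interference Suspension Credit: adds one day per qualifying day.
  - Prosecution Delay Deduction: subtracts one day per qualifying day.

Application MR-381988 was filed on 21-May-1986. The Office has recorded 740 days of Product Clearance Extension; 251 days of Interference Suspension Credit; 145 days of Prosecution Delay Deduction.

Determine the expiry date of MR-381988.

Base term: filing date + 20 years → 21 May 2006.
Product Clearance Extension: +740 days → 30 May 2008.
Interference Suspension Credit: +251 days → 5 February 2009.
Prosecution Delay Deduction: −145 days → 13 September 2008.

2008-09-13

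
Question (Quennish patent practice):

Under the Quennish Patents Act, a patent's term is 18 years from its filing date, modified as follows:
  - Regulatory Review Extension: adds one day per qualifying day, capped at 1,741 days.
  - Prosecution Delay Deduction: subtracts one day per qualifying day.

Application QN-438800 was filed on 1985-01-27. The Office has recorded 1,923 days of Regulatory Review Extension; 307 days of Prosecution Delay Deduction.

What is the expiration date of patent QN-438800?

Base term: filing date + 18 years → 27 January 2003.
Regulatory Review Extension: 1923 days claimed exceeds the 1741-day cap, so +1741 days → 3 November 2007.
Prosecution Delay Deduction: −307 days → 31 December 2006.

December 31, 2006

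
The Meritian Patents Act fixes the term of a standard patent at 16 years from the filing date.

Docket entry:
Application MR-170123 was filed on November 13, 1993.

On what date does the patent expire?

Filing date + 16 years → 13 November 2009.

2009-11-13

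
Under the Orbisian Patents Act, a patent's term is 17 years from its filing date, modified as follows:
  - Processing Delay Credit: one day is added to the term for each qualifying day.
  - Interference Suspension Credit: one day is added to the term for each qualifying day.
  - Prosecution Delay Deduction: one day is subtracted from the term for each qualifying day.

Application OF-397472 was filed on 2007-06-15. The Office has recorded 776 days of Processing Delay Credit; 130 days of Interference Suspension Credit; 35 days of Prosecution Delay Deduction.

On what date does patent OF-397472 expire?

2026-11-03

Base term: filing date + 17 years → 15 June 2024.
Processing Delay Credit: +776 days → 31 July 2026.
Interference Suspension Credit: +130 days → 8 December 2026.
Prosecution Delay Deduction: −35 days → 3 November 2026.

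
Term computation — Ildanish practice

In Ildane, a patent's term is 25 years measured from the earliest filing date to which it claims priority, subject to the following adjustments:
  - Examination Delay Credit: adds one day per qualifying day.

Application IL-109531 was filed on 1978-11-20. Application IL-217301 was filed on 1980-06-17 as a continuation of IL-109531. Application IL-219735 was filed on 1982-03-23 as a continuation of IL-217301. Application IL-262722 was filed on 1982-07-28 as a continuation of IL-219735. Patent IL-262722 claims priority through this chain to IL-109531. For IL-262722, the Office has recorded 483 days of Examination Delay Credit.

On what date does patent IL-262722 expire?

Earliest priority filing: 20 November 1978.
Base term: 20 November 1978 + 25 years → 20 November 2003.
Examination Delay Credit: +483 days → 17 March 2005.

2005-03-17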